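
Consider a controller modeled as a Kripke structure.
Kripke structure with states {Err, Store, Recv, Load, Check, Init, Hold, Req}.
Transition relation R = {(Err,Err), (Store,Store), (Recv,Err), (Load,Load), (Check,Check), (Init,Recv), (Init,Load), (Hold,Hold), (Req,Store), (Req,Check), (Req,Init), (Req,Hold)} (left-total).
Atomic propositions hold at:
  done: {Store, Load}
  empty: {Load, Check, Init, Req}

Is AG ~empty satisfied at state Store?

Sat(~empty) = {Err, Store, Recv, Hold}
AG ~empty: greatest fixpoint, start Z0 = {Err, Store, Recv, Hold}, keep only states in Sat with every successor in Z. Already a fixed point.
Sat(AG ~empty) = {Err, Store, Recv, Hold}
Store ∈ Sat(AG ~empty) = {Err, Store, Recv, Hold}, so the formula holds at Store.

Yes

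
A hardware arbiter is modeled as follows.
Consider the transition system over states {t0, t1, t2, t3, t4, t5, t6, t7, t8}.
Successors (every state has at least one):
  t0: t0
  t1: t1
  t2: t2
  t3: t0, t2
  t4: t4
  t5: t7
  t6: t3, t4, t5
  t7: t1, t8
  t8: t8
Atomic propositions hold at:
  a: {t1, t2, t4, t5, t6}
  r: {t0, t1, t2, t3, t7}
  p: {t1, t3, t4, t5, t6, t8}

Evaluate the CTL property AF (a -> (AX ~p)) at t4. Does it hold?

No

Sat(~p) = {t0, t2, t7}
Sat(AX ~p) = {s : every successor in {t0, t2, t7}} = {t0, t2, t3, t5}
Sat(a -> (AX ~p)) = {t0, t2, t3, t5, t7, t8}
AF (a -> (AX ~p)): least fixpoint, start Z0 = {t0, t2, t3, t5, t7, t8}, add states with every successor in Z. Already a fixed point.
Sat(AF (a -> (AX ~p))) = {t0, t2, t3, t5, t7, t8}
t4 ∉ Sat(AF (a -> (AX ~p))) = {t0, t2, t3, t5, t7, t8}, so the formula does not hold at t4.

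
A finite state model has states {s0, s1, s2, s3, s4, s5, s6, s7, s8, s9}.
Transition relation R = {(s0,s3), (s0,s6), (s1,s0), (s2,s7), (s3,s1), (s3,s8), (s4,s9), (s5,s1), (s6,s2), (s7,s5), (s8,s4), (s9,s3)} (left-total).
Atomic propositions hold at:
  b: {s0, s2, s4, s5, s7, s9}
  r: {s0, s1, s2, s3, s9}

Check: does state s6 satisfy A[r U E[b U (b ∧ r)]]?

Sat(b ∧ r) = {s0, s2, s9}
E[b U (b ∧ r)]: least fixpoint, start Z0 = Sat((b ∧ r)) = {s0, s2, s9}, add states in Sat(b) with some successor in Z. Z1 = {s0, s2, s4, s9}; fixed.
Sat(E[b U (b ∧ r)]) = {s0, s2, s4, s9}
A[r U E[b U (b ∧ r)]]: least fixpoint, start Z0 = Sat(E[b U (b ∧ r)]) = {s0, s2, s4, s9}, add states in Sat(r) with every successor in Z. Z1 = {s0, s1, s2, s4, s9}; fixed.
Sat(A[r U E[b U (b ∧ r)]]) = {s0, s1, s2, s4, s9}
s6 ∉ Sat(A[r U E[b U (b ∧ r)]]) = {s0, s1, s2, s4, s9}, so the formula does not hold at s6.

No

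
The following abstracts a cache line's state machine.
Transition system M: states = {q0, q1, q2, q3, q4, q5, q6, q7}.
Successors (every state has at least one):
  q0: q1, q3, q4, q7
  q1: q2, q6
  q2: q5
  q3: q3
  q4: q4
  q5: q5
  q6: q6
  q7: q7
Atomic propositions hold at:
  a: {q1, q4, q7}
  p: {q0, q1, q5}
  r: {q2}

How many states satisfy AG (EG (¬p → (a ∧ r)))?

Sat(¬p) = {q2, q3, q4, q6, q7}
Sat(a ∧ r) = ∅
Sat(¬p → (a ∧ r)) = {q0, q1, q5}
EG (¬p → (a ∧ r)): greatest fixpoint, start Z0 = {q0, q1, q5}, keep only states in Sat with some successor in Z. Z1 = {q0, q5}; Z2 = {q5}; fixed.
Sat(EG (¬p → (a ∧ r))) = {q5}
AG (EG (¬p → (a ∧ r))): greatest fixpoint, start Z0 = {q5}, keep only states in Sat with every successor in Z. Already a fixed point.
Sat(AG (EG (¬p → (a ∧ r)))) = {q5}
|Sat(AG (EG (¬p → (a ∧ r))))| = |{q5}| = 1.

1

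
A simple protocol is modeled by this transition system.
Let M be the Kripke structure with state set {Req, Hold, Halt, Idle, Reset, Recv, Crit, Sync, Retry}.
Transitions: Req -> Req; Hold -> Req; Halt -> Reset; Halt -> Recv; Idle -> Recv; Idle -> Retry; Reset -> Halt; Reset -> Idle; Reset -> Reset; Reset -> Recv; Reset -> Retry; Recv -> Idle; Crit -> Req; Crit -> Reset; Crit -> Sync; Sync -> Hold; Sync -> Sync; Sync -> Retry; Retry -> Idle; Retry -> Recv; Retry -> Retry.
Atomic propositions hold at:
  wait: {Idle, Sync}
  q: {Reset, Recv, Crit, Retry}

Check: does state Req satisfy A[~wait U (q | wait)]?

No

Sat(~wait) = {Req, Hold, Halt, Reset, Recv, Crit, Retry}
Sat(q | wait) = {Idle, Reset, Recv, Crit, Sync, Retry}
A[~wait U (q | wait)]: least fixpoint, start Z0 = Sat((q | wait)) = {Idle, Reset, Recv, Crit, Sync, Retry}, add states in Sat(~wait) with every successor in Z. Z1 = {Halt, Idle, Reset, Recv, Crit, Sync, Retry}; fixed.
Sat(A[~wait U (q | wait)]) = {Halt, Idle, Reset, Recv, Crit, Sync, Retry}
Req ∉ Sat(A[~wait U (q | wait)]) = {Halt, Idle, Reset, Recv, Crit, Sync, Retry}, so the formula does not hold at Req.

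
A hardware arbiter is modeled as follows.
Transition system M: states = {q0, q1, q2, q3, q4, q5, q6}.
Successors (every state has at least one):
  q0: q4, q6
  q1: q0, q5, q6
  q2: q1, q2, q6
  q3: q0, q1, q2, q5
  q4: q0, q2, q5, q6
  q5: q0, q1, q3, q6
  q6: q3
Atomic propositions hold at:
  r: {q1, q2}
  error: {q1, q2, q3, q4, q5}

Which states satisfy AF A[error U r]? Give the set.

A[error U r]: least fixpoint, start Z0 = Sat(r) = {q1, q2}, add states in Sat(error) with every successor in Z. Already a fixed point.
Sat(A[error U r]) = {q1, q2}
AF A[error U r]: least fixpoint, start Z0 = {q1, q2}, add states with every successor in Z. Already a fixed point.
Sat(AF A[error U r]) = {q1, q2}

{q1, q2}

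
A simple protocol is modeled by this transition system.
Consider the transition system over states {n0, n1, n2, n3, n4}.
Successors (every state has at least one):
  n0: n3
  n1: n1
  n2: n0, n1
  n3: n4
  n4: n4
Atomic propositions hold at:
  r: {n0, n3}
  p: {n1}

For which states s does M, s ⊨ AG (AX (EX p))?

{n1}

Sat(EX p) = {s : some successor in {n1}} = {n1, n2}
Sat(AX (EX p)) = {s : every successor in {n1, n2}} = {n1}
AG (AX (EX p)): greatest fixpoint, start Z0 = {n1}, keep only states in Sat with every successor in Z. Already a fixed point.
Sat(AG (AX (EX p))) = {n1}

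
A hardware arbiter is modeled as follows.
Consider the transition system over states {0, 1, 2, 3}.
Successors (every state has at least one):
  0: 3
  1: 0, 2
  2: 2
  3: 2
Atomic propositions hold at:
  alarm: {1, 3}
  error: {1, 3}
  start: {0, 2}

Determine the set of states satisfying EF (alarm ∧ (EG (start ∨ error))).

Sat(start ∨ error) = {0, 1, 2, 3}
EG (start ∨ error): greatest fixpoint, start Z0 = {0, 1, 2, 3}, keep only states in Sat with some successor in Z. Already a fixed point.
Sat(EG (start ∨ error)) = {0, 1, 2, 3}
Sat(alarm ∧ (EG (start ∨ error))) = {1, 3}
EF (alarm ∧ (EG (start ∨ error))): least fixpoint, start Z0 = {1, 3}, add states with some successor in Z. Z1 = {0, 1, 3}; fixed.
Sat(EF (alarm ∧ (EG (start ∨ error)))) = {0, 1, 3}

{0, 1, 3}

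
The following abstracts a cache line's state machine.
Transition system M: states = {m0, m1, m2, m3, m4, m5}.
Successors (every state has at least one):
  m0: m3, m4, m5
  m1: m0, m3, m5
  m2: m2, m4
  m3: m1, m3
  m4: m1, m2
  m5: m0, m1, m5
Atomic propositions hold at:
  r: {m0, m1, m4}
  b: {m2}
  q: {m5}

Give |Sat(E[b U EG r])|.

EG r: greatest fixpoint, start Z0 = {m0, m1, m4}, keep only states in Sat with some successor in Z. Already a fixed point.
Sat(EG r) = {m0, m1, m4}
E[b U EG r]: least fixpoint, start Z0 = Sat(EG r) = {m0, m1, m4}, add states in Sat(b) with some successor in Z. Z1 = {m0, m1, m2, m4}; fixed.
Sat(E[b U EG r]) = {m0, m1, m2, m4}
|Sat(E[b U EG r])| = |{m0, m1, m2, m4}| = 4.

4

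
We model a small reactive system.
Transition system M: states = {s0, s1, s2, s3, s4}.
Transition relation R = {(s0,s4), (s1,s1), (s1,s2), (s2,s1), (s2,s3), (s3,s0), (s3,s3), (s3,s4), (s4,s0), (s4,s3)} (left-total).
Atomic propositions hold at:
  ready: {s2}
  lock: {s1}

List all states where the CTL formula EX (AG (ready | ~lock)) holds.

{s0, s2, s3, s4}

Sat(~lock) = {s0, s2, s3, s4}
Sat(ready | ~lock) = {s0, s2, s3, s4}
AG (ready | ~lock): greatest fixpoint, start Z0 = {s0, s2, s3, s4}, keep only states in Sat with every successor in Z. Z1 = {s0, s3, s4}; fixed.
Sat(AG (ready | ~lock)) = {s0, s3, s4}
Sat(EX (AG (ready | ~lock))) = {s : some successor in {s0, s3, s4}} = {s0, s2, s3, s4}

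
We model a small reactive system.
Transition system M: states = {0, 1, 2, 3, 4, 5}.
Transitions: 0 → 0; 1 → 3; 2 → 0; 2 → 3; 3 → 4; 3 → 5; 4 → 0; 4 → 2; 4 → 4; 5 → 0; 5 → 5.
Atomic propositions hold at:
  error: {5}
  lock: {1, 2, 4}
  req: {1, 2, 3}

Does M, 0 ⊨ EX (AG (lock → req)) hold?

Sat(lock → req) = {0, 1, 2, 3, 5}
AG (lock → req): greatest fixpoint, start Z0 = {0, 1, 2, 3, 5}, keep only states in Sat with every successor in Z. Z1 = {0, 1, 2, 5}; Z2 = {0, 5}; fixed.
Sat(AG (lock → req)) = {0, 5}
Sat(EX (AG (lock → req))) = {s : some successor in {0, 5}} = {0, 2, 3, 4, 5}
0 ∈ Sat(EX (AG (lock → req))) = {0, 2, 3, 4, 5}, so the formula holds at 0.

Yes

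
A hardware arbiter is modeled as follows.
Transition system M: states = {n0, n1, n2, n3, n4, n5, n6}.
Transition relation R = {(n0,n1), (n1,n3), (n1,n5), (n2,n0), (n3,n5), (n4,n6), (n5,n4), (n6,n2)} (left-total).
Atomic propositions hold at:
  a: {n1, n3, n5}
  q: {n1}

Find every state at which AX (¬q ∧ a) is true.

{n1, n3}

Sat(¬q) = {n0, n2, n3, n4, n5, n6}
Sat(¬q ∧ a) = {n3, n5}
Sat(AX (¬q ∧ a)) = {s : every successor in {n3, n5}} = {n1, n3}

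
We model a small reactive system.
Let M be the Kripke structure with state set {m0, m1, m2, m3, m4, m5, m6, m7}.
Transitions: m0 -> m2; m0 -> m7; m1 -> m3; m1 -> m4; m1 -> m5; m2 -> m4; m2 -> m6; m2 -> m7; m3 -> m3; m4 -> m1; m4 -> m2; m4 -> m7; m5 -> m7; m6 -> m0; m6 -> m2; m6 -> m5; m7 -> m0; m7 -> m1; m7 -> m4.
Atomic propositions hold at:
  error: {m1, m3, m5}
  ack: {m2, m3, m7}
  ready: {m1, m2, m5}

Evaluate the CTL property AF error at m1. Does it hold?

AF error: least fixpoint, start Z0 = {m1, m3, m5}, add states with every successor in Z. Already a fixed point.
Sat(AF error) = {m1, m3, m5}
m1 ∈ Sat(AF error) = {m1, m3, m5}, so the formula holds at m1.

Yes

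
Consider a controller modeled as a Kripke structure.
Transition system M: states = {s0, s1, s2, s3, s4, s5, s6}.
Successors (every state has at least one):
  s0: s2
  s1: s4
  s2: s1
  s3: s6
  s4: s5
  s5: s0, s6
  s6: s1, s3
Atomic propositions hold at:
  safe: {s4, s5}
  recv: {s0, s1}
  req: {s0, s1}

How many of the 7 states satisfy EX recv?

3

Sat(EX recv) = {s : some successor in {s0, s1}} = {s2, s5, s6}
|Sat(EX recv)| = |{s2, s5, s6}| = 3.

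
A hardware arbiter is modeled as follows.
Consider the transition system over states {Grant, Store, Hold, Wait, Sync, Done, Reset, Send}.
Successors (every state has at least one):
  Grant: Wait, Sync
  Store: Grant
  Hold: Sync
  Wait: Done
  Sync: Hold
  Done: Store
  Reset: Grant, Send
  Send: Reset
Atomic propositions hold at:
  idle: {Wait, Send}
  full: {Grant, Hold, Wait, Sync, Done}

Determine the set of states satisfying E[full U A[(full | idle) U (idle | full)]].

{Grant, Hold, Wait, Sync, Done, Send}

Sat(full | idle) = {Grant, Hold, Wait, Sync, Done, Send}
Sat(idle | full) = {Grant, Hold, Wait, Sync, Done, Send}
A[(full | idle) U (idle | full)]: least fixpoint, start Z0 = Sat((idle | full)) = {Grant, Hold, Wait, Sync, Done, Send}, add states in Sat(full | idle) with every successor in Z. Already a fixed point.
Sat(A[(full | idle) U (idle | full)]) = {Grant, Hold, Wait, Sync, Done, Send}
E[full U A[(full | idle) U (idle | full)]]: least fixpoint, start Z0 = Sat(A[(full | idle) U (idle | full)]) = {Grant, Hold, Wait, Sync, Done, Send}, add states in Sat(full) with some successor in Z. Already a fixed point.
Sat(E[full U A[(full | idle) U (idle | full)]]) = {Grant, Hold, Wait, Sync, Done, Send}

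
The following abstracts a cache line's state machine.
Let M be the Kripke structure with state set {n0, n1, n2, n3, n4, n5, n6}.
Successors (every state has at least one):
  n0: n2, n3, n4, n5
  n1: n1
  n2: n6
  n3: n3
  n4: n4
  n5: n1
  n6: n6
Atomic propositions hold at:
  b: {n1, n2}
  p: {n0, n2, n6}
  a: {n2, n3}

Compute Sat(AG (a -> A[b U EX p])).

Sat(EX p) = {s : some successor in {n0, n2, n6}} = {n0, n2, n6}
A[b U EX p]: least fixpoint, start Z0 = Sat(EX p) = {n0, n2, n6}, add states in Sat(b) with every successor in Z. Already a fixed point.
Sat(A[b U EX p]) = {n0, n2, n6}
Sat(a -> A[b U EX p]) = {n0, n1, n2, n4, n5, n6}
AG (a -> A[b U EX p]): greatest fixpoint, start Z0 = {n0, n1, n2, n4, n5, n6}, keep only states in Sat with every successor in Z. Z1 = {n1, n2, n4, n5, n6}; fixed.
Sat(AG (a -> A[b U EX p])) = {n1, n2, n4, n5, n6}

{n1, n2, n4, n5, n6}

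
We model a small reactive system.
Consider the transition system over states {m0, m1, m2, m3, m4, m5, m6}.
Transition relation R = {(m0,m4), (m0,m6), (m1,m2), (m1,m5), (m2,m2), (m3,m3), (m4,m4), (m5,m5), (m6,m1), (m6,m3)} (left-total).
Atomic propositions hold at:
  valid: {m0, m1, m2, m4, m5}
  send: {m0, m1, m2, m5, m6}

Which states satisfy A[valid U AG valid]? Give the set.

AG valid: greatest fixpoint, start Z0 = {m0, m1, m2, m4, m5}, keep only states in Sat with every successor in Z. Z1 = {m1, m2, m4, m5}; fixed.
Sat(AG valid) = {m1, m2, m4, m5}
A[valid U AG valid]: least fixpoint, start Z0 = Sat(AG valid) = {m1, m2, m4, m5}, add states in Sat(valid) with every successor in Z. Already a fixed point.
Sat(A[valid U AG valid]) = {m1, m2, m4, m5}

{m1, m2, m4, m5}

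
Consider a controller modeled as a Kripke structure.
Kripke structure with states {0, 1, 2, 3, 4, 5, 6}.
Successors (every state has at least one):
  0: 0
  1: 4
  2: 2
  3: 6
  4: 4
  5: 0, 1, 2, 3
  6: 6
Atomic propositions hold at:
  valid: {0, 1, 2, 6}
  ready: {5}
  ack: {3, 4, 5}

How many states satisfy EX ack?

Sat(EX ack) = {s : some successor in {3, 4, 5}} = {1, 4, 5}
|Sat(EX ack)| = |{1, 4, 5}| = 3.

3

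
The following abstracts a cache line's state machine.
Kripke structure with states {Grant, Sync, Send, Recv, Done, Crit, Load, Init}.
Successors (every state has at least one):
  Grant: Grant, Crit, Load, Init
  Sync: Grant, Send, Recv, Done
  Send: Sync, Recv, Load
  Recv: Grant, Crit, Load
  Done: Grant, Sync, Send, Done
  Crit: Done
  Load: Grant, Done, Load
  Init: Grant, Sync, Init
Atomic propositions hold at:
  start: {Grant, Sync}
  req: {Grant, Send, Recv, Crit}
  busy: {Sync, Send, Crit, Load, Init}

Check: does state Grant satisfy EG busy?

EG busy: greatest fixpoint, start Z0 = {Sync, Send, Crit, Load, Init}, keep only states in Sat with some successor in Z. Z1 = {Sync, Send, Load, Init}; fixed.
Sat(EG busy) = {Sync, Send, Load, Init}
Grant ∉ Sat(EG busy) = {Sync, Send, Load, Init}, so the formula does not hold at Grant.

No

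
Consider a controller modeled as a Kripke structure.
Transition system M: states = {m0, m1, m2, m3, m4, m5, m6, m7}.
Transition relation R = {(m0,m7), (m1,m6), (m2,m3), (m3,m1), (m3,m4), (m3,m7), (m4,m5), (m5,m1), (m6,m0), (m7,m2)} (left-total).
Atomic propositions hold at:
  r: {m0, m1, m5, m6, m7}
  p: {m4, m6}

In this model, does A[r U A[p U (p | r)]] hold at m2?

Sat(p | r) = {m0, m1, m4, m5, m6, m7}
A[p U (p | r)]: least fixpoint, start Z0 = Sat((p | r)) = {m0, m1, m4, m5, m6, m7}, add states in Sat(p) with every successor in Z. Already a fixed point.
Sat(A[p U (p | r)]) = {m0, m1, m4, m5, m6, m7}
A[r U A[p U (p | r)]]: least fixpoint, start Z0 = Sat(A[p U (p | r)]) = {m0, m1, m4, m5, m6, m7}, add states in Sat(r) with every successor in Z. Already a fixed point.
Sat(A[r U A[p U (p | r)]]) = {m0, m1, m4, m5, m6, m7}
m2 ∉ Sat(A[r U A[p U (p | r)]]) = {m0, m1, m4, m5, m6, m7}, so the formula does not hold at m2.

No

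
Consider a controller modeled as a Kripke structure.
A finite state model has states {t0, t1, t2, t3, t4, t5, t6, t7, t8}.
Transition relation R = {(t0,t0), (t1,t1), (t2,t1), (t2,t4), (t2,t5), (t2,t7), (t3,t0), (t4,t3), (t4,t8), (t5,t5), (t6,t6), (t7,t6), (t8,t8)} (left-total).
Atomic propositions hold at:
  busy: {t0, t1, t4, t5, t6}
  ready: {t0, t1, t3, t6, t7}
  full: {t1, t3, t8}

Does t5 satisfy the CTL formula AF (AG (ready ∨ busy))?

Yes

Sat(ready ∨ busy) = {t0, t1, t3, t4, t5, t6, t7}
AG (ready ∨ busy): greatest fixpoint, start Z0 = {t0, t1, t3, t4, t5, t6, t7}, keep only states in Sat with every successor in Z. Z1 = {t0, t1, t3, t5, t6, t7}; fixed.
Sat(AG (ready ∨ busy)) = {t0, t1, t3, t5, t6, t7}
AF (AG (ready ∨ busy)): least fixpoint, start Z0 = {t0, t1, t3, t5, t6, t7}, add states with every successor in Z. Already a fixed point.
Sat(AF (AG (ready ∨ busy))) = {t0, t1, t3, t5, t6, t7}
t5 ∈ Sat(AF (AG (ready ∨ busy))) = {t0, t1, t3, t5, t6, t7}, so the formula holds at t5.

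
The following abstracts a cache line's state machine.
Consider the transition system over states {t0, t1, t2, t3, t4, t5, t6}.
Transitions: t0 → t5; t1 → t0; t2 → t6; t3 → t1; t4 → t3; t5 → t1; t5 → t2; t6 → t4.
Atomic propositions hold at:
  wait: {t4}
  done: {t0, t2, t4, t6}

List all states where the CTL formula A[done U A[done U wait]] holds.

{t2, t4, t6}

A[done U wait]: least fixpoint, start Z0 = Sat(wait) = {t4}, add states in Sat(done) with every successor in Z. Z1 = {t4, t6}; Z2 = {t2, t4, t6}; fixed.
Sat(A[done U wait]) = {t2, t4, t6}
A[done U A[done U wait]]: least fixpoint, start Z0 = Sat(A[done U wait]) = {t2, t4, t6}, add states in Sat(done) with every successor in Z. Already a fixed point.
Sat(A[done U A[done U wait]]) = {t2, t4, t6}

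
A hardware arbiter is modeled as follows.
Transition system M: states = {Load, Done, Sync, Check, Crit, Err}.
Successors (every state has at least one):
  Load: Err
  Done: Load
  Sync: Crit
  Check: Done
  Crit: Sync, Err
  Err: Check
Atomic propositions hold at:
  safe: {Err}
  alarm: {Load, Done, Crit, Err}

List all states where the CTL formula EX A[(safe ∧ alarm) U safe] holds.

Sat(safe ∧ alarm) = {Err}
A[(safe ∧ alarm) U safe]: least fixpoint, start Z0 = Sat(safe) = {Err}, add states in Sat(safe ∧ alarm) with every successor in Z. Already a fixed point.
Sat(A[(safe ∧ alarm) U safe]) = {Err}
Sat(EX A[(safe ∧ alarm) U safe]) = {s : some successor in {Err}} = {Load, Crit}

{Load, Crit}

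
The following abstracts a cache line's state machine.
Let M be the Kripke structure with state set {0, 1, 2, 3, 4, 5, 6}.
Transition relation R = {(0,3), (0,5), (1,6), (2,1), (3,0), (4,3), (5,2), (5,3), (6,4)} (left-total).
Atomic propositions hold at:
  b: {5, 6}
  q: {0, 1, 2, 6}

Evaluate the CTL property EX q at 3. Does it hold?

Sat(EX q) = {s : some successor in {0, 1, 2, 6}} = {1, 2, 3, 5}
3 ∈ Sat(EX q) = {1, 2, 3, 5}, so the formula holds at 3.

Yes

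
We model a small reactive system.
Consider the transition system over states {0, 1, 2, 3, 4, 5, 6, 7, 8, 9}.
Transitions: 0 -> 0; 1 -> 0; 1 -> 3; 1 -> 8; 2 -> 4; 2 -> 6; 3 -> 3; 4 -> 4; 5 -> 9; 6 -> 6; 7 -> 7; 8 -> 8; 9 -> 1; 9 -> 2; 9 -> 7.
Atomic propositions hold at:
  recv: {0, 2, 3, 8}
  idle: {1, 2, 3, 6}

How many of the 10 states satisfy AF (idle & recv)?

2

Sat(idle & recv) = {2, 3}
AF (idle & recv): least fixpoint, start Z0 = {2, 3}, add states with every successor in Z. Already a fixed point.
Sat(AF (idle & recv)) = {2, 3}
|Sat(AF (idle & recv))| = |{2, 3}| = 2.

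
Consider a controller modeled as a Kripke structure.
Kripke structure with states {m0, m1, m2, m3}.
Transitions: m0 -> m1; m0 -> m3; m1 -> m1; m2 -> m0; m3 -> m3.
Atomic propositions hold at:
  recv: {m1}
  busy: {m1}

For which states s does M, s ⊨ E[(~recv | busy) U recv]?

{m0, m1, m2}

Sat(~recv) = {m0, m2, m3}
Sat(~recv | busy) = {m0, m1, m2, m3}
E[(~recv | busy) U recv]: least fixpoint, start Z0 = Sat(recv) = {m1}, add states in Sat(~recv | busy) with some successor in Z. Z1 = {m0, m1}; Z2 = {m0, m1, m2}; fixed.
Sat(E[(~recv | busy) U recv]) = {m0, m1, m2}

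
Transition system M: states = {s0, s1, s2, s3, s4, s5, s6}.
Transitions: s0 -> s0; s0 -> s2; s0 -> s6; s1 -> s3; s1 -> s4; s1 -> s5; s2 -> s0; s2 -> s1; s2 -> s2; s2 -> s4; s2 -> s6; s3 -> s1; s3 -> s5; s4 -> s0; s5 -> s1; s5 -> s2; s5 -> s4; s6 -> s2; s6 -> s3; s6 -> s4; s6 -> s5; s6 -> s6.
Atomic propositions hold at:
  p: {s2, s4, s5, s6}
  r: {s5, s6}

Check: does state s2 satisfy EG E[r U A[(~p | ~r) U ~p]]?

Sat(~p) = {s0, s1, s3}
Sat(~r) = {s0, s1, s2, s3, s4}
Sat(~p | ~r) = {s0, s1, s2, s3, s4}
A[(~p | ~r) U ~p]: least fixpoint, start Z0 = Sat(~p) = {s0, s1, s3}, add states in Sat(~p | ~r) with every successor in Z. Z1 = {s0, s1, s3, s4}; fixed.
Sat(A[(~p | ~r) U ~p]) = {s0, s1, s3, s4}
E[r U A[(~p | ~r) U ~p]]: least fixpoint, start Z0 = Sat(A[(~p | ~r) U ~p]) = {s0, s1, s3, s4}, add states in Sat(r) with some successor in Z. Z1 = {s0, s1, s3, s4, s5, s6}; fixed.
Sat(E[r U A[(~p | ~r) U ~p]]) = {s0, s1, s3, s4, s5, s6}
EG E[r U A[(~p | ~r) U ~p]]: greatest fixpoint, start Z0 = {s0, s1, s3, s4, s5, s6}, keep only states in Sat with some successor in Z. Already a fixed point.
Sat(EG E[r U A[(~p | ~r) U ~p]]) = {s0, s1, s3, s4, s5, s6}
s2 ∉ Sat(EG E[r U A[(~p | ~r) U ~p]]) = {s0, s1, s3, s4, s5, s6}, so the formula does not hold at s2.

No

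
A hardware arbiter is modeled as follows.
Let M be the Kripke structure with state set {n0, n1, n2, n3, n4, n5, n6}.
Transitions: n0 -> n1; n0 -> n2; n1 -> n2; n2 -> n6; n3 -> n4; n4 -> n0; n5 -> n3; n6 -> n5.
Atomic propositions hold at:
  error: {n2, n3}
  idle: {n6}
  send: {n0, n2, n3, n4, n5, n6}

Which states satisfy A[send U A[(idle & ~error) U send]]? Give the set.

Sat(~error) = {n0, n1, n4, n5, n6}
Sat(idle & ~error) = {n6}
A[(idle & ~error) U send]: least fixpoint, start Z0 = Sat(send) = {n0, n2, n3, n4, n5, n6}, add states in Sat(idle & ~error) with every successor in Z. Already a fixed point.
Sat(A[(idle & ~error) U send]) = {n0, n2, n3, n4, n5, n6}
A[send U A[(idle & ~error) U send]]: least fixpoint, start Z0 = Sat(A[(idle & ~error) U send]) = {n0, n2, n3, n4, n5, n6}, add states in Sat(send) with every successor in Z. Already a fixed point.
Sat(A[send U A[(idle & ~error) U send]]) = {n0, n2, n3, n4, n5, n6}

{n0, n2, n3, n4, n5, n6}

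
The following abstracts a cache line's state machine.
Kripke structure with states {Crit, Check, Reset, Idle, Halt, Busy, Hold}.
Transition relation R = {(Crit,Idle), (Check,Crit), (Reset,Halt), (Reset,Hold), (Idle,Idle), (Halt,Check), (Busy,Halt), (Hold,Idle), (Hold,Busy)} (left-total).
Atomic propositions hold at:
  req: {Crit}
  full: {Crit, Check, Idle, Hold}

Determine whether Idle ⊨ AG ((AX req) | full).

Yes

Sat(AX req) = {s : every successor in {Crit}} = {Check}
Sat((AX req) | full) = {Crit, Check, Idle, Hold}
AG ((AX req) | full): greatest fixpoint, start Z0 = {Crit, Check, Idle, Hold}, keep only states in Sat with every successor in Z. Z1 = {Crit, Check, Idle}; fixed.
Sat(AG ((AX req) | full)) = {Crit, Check, Idle}
Idle ∈ Sat(AG ((AX req) | full)) = {Crit, Check, Idle}, so the formula holds at Idle.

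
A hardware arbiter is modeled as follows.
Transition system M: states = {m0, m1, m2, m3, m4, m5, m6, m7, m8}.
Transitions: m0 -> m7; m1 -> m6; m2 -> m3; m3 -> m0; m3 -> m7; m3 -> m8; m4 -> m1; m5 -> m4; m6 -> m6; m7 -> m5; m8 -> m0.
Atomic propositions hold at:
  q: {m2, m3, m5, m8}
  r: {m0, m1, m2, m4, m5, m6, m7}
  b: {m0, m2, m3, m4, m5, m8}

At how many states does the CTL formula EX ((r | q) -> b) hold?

5

Sat(r | q) = {m0, m1, m2, m3, m4, m5, m6, m7, m8}
Sat((r | q) -> b) = {m0, m2, m3, m4, m5, m8}
Sat(EX ((r | q) -> b)) = {s : some successor in {m0, m2, m3, m4, m5, m8}} = {m2, m3, m5, m7, m8}
|Sat(EX ((r | q) -> b))| = |{m2, m3, m5, m7, m8}| = 5.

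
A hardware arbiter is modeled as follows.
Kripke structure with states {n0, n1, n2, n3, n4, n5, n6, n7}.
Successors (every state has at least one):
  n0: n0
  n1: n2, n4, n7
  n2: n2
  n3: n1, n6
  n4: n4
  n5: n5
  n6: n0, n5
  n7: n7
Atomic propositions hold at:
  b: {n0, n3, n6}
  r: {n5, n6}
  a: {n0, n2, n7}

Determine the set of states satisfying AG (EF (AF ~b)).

Sat(~b) = {n1, n2, n4, n5, n7}
AF ~b: least fixpoint, start Z0 = {n1, n2, n4, n5, n7}, add states with every successor in Z. Already a fixed point.
Sat(AF ~b) = {n1, n2, n4, n5, n7}
EF (AF ~b): least fixpoint, start Z0 = {n1, n2, n4, n5, n7}, add states with some successor in Z. Z1 = {n1, n2, n3, n4, n5, n6, n7}; fixed.
Sat(EF (AF ~b)) = {n1, n2, n3, n4, n5, n6, n7}
AG (EF (AF ~b)): greatest fixpoint, start Z0 = {n1, n2, n3, n4, n5, n6, n7}, keep only states in Sat with every successor in Z. Z1 = {n1, n2, n3, n4, n5, n7}; Z2 = {n1, n2, n4, n5, n7}; fixed.
Sat(AG (EF (AF ~b))) = {n1, n2, n4, n5, n7}

{n1, n2, n4, n5, n7}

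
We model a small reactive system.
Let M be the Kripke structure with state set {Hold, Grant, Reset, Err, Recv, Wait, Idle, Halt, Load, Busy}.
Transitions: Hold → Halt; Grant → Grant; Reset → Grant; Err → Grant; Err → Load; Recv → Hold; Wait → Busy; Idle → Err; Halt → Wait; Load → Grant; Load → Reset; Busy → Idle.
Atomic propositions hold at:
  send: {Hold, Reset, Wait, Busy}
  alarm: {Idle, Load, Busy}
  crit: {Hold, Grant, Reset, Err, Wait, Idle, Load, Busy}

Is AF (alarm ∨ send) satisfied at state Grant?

No

Sat(alarm ∨ send) = {Hold, Reset, Wait, Idle, Load, Busy}
AF (alarm ∨ send): least fixpoint, start Z0 = {Hold, Reset, Wait, Idle, Load, Busy}, add states with every successor in Z. Z1 = {Hold, Reset, Recv, Wait, Idle, Halt, Load, Busy}; fixed.
Sat(AF (alarm ∨ send)) = {Hold, Reset, Recv, Wait, Idle, Halt, Load, Busy}
Grant ∉ Sat(AF (alarm ∨ send)) = {Hold, Reset, Recv, Wait, Idle, Halt, Load, Busy}, so the formula does not hold at Grant.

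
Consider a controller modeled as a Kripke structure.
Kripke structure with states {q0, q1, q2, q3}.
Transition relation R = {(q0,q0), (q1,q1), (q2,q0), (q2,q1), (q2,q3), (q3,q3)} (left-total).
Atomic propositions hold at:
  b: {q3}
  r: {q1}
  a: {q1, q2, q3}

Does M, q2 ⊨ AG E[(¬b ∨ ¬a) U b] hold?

No

Sat(¬b) = {q0, q1, q2}
Sat(¬a) = {q0}
Sat(¬b ∨ ¬a) = {q0, q1, q2}
E[(¬b ∨ ¬a) U b]: least fixpoint, start Z0 = Sat(b) = {q3}, add states in Sat(¬b ∨ ¬a) with some successor in Z. Z1 = {q2, q3}; fixed.
Sat(E[(¬b ∨ ¬a) U b]) = {q2, q3}
AG E[(¬b ∨ ¬a) U b]: greatest fixpoint, start Z0 = {q2, q3}, keep only states in Sat with every successor in Z. Z1 = {q3}; fixed.
Sat(AG E[(¬b ∨ ¬a) U b]) = {q3}
q2 ∉ Sat(AG E[(¬b ∨ ¬a) U b]) = {q3}, so the formula does not hold at q2.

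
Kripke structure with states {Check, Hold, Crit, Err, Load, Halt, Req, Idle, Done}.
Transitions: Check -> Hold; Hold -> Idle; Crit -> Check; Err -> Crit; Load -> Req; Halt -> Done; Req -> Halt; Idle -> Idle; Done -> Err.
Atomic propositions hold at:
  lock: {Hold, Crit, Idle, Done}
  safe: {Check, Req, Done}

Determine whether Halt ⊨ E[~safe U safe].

Sat(~safe) = {Hold, Crit, Err, Load, Halt, Idle}
E[~safe U safe]: least fixpoint, start Z0 = Sat(safe) = {Check, Req, Done}, add states in Sat(~safe) with some successor in Z. Z1 = {Check, Crit, Load, Halt, Req, Done}; Z2 = {Check, Crit, Err, Load, Halt, Req, Done}; fixed.
Sat(E[~safe U safe]) = {Check, Crit, Err, Load, Halt, Req, Done}
Halt ∈ Sat(E[~safe U safe]) = {Check, Crit, Err, Load, Halt, Req, Done}, so the formula holds at Halt.

Yes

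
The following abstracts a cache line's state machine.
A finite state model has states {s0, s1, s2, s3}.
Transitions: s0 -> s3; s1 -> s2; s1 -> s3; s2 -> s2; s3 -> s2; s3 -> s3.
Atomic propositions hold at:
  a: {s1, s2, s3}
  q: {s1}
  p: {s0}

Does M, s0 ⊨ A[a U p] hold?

Yes

A[a U p]: least fixpoint, start Z0 = Sat(p) = {s0}, add states in Sat(a) with every successor in Z. Already a fixed point.
Sat(A[a U p]) = {s0}
s0 ∈ Sat(A[a U p]) = {s0}, so the formula holds at s0.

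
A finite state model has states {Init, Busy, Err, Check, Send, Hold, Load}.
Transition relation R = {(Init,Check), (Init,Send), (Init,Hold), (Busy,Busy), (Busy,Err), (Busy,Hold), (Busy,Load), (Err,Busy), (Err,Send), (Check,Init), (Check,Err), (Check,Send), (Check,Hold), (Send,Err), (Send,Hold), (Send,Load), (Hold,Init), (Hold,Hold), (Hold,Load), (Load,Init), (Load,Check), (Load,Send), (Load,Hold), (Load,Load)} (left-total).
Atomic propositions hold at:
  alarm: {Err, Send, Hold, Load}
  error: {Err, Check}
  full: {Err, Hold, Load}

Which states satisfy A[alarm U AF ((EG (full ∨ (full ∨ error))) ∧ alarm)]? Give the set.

Sat(full ∨ error) = {Err, Check, Hold, Load}
Sat(full ∨ (full ∨ error)) = {Err, Check, Hold, Load}
EG (full ∨ (full ∨ error)): greatest fixpoint, start Z0 = {Err, Check, Hold, Load}, keep only states in Sat with some successor in Z. Z1 = {Check, Hold, Load}; fixed.
Sat(EG (full ∨ (full ∨ error))) = {Check, Hold, Load}
Sat((EG (full ∨ (full ∨ error))) ∧ alarm) = {Hold, Load}
AF ((EG (full ∨ (full ∨ error))) ∧ alarm): least fixpoint, start Z0 = {Hold, Load}, add states with every successor in Z. Already a fixed point.
Sat(AF ((EG (full ∨ (full ∨ error))) ∧ alarm)) = {Hold, Load}
A[alarm U AF ((EG (full ∨ (full ∨ error))) ∧ alarm)]: least fixpoint, start Z0 = Sat(AF ((EG (full ∨ (full ∨ error))) ∧ alarm)) = {Hold, Load}, add states in Sat(alarm) with every successor in Z. Already a fixed point.
Sat(A[alarm U AF ((EG (full ∨ (full ∨ error))) ∧ alarm)]) = {Hold, Load}

{Hold, Load}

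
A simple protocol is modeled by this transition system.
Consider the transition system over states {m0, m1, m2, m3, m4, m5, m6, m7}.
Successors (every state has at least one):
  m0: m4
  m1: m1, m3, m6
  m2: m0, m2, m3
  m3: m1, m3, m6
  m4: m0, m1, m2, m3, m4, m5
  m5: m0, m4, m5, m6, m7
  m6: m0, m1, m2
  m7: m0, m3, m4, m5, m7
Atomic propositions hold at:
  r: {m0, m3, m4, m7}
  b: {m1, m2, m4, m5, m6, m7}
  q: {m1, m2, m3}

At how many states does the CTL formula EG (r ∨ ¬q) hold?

Sat(¬q) = {m0, m4, m5, m6, m7}
Sat(r ∨ ¬q) = {m0, m3, m4, m5, m6, m7}
EG (r ∨ ¬q): greatest fixpoint, start Z0 = {m0, m3, m4, m5, m6, m7}, keep only states in Sat with some successor in Z. Already a fixed point.
Sat(EG (r ∨ ¬q)) = {m0, m3, m4, m5, m6, m7}
|Sat(EG (r ∨ ¬q))| = |{m0, m3, m4, m5, m6, m7}| = 6.

6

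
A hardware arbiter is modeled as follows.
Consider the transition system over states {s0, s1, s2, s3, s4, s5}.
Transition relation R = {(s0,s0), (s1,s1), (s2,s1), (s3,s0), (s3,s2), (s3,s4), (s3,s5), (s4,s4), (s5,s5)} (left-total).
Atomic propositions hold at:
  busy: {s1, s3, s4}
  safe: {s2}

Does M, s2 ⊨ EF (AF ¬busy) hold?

Sat(¬busy) = {s0, s2, s5}
AF ¬busy: least fixpoint, start Z0 = {s0, s2, s5}, add states with every successor in Z. Already a fixed point.
Sat(AF ¬busy) = {s0, s2, s5}
EF (AF ¬busy): least fixpoint, start Z0 = {s0, s2, s5}, add states with some successor in Z. Z1 = {s0, s2, s3, s5}; fixed.
Sat(EF (AF ¬busy)) = {s0, s2, s3, s5}
s2 ∈ Sat(EF (AF ¬busy)) = {s0, s2, s3, s5}, so the formula holds at s2.

Yes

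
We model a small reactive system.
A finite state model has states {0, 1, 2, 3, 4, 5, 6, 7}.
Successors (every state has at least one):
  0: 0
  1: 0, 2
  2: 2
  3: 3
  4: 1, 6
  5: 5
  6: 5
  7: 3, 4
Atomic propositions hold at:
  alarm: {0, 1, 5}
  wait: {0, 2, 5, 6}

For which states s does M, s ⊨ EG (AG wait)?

{0, 2, 5, 6}

AG wait: greatest fixpoint, start Z0 = {0, 2, 5, 6}, keep only states in Sat with every successor in Z. Already a fixed point.
Sat(AG wait) = {0, 2, 5, 6}
EG (AG wait): greatest fixpoint, start Z0 = {0, 2, 5, 6}, keep only states in Sat with some successor in Z. Already a fixed point.
Sat(EG (AG wait)) = {0, 2, 5, 6}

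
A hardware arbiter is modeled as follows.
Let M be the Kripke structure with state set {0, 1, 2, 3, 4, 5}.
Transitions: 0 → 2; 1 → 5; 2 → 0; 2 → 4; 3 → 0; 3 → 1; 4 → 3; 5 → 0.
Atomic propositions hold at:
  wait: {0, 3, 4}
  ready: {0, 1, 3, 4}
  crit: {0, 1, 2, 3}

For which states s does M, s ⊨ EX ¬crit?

{1, 2}

Sat(¬crit) = {4, 5}
Sat(EX ¬crit) = {s : some successor in {4, 5}} = {1, 2}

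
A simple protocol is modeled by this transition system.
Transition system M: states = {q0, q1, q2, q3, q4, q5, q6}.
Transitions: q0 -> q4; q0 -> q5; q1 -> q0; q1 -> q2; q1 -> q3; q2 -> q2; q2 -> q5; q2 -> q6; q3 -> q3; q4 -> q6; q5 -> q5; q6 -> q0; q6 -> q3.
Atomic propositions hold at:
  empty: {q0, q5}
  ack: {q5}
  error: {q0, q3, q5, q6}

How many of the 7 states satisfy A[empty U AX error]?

Sat(AX error) = {s : every successor in {q0, q3, q5, q6}} = {q3, q4, q5, q6}
A[empty U AX error]: least fixpoint, start Z0 = Sat(AX error) = {q3, q4, q5, q6}, add states in Sat(empty) with every successor in Z. Z1 = {q0, q3, q4, q5, q6}; fixed.
Sat(A[empty U AX error]) = {q0, q3, q4, q5, q6}
|Sat(A[empty U AX error])| = |{q0, q3, q4, q5, q6}| = 5.

5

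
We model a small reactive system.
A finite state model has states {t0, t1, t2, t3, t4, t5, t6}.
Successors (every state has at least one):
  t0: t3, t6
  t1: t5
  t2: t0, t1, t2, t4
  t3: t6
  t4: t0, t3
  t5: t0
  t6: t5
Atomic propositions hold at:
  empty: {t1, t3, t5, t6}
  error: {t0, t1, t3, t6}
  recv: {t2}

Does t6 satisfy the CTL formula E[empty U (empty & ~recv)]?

Yes

Sat(~recv) = {t0, t1, t3, t4, t5, t6}
Sat(empty & ~recv) = {t1, t3, t5, t6}
E[empty U (empty & ~recv)]: least fixpoint, start Z0 = Sat((empty & ~recv)) = {t1, t3, t5, t6}, add states in Sat(empty) with some successor in Z. Already a fixed point.
Sat(E[empty U (empty & ~recv)]) = {t1, t3, t5, t6}
t6 ∈ Sat(E[empty U (empty & ~recv)]) = {t1, t3, t5, t6}, so the formula holds at t6.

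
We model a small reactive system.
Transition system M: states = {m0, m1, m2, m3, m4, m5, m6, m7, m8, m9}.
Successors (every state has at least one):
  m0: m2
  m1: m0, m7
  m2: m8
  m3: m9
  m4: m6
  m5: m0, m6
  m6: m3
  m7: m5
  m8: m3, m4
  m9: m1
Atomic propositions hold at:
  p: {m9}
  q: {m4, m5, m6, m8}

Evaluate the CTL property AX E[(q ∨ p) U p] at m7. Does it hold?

No

Sat(q ∨ p) = {m4, m5, m6, m8, m9}
E[(q ∨ p) U p]: least fixpoint, start Z0 = Sat(p) = {m9}, add states in Sat(q ∨ p) with some successor in Z. Already a fixed point.
Sat(E[(q ∨ p) U p]) = {m9}
Sat(AX E[(q ∨ p) U p]) = {s : every successor in {m9}} = {m3}
m7 ∉ Sat(AX E[(q ∨ p) U p]) = {m3}, so the formula does not hold at m7.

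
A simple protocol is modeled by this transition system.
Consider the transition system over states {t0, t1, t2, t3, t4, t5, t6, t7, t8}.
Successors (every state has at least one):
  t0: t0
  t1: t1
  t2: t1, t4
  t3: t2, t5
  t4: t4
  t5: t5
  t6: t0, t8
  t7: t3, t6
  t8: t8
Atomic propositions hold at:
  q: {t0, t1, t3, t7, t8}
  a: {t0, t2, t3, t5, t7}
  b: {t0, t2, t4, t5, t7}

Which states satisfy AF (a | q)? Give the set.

{t0, t1, t2, t3, t5, t6, t7, t8}

Sat(a | q) = {t0, t1, t2, t3, t5, t7, t8}
AF (a | q): least fixpoint, start Z0 = {t0, t1, t2, t3, t5, t7, t8}, add states with every successor in Z. Z1 = {t0, t1, t2, t3, t5, t6, t7, t8}; fixed.
Sat(AF (a | q)) = {t0, t1, t2, t3, t5, t6, t7, t8}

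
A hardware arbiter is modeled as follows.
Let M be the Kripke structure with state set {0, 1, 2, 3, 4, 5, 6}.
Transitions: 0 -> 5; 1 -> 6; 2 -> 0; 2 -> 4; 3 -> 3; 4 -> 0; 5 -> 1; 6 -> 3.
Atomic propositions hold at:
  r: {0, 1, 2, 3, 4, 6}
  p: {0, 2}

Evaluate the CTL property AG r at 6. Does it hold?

Yes

AG r: greatest fixpoint, start Z0 = {0, 1, 2, 3, 4, 6}, keep only states in Sat with every successor in Z. Z1 = {1, 2, 3, 4, 6}; Z2 = {1, 3, 6}; fixed.
Sat(AG r) = {1, 3, 6}
6 ∈ Sat(AG r) = {1, 3, 6}, so the formula holds at 6.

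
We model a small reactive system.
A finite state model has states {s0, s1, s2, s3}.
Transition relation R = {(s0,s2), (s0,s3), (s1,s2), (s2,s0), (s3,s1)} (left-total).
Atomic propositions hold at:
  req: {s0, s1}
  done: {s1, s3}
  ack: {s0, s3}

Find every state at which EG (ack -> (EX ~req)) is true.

{s0, s1, s2}

Sat(~req) = {s2, s3}
Sat(EX ~req) = {s : some successor in {s2, s3}} = {s0, s1}
Sat(ack -> (EX ~req)) = {s0, s1, s2}
EG (ack -> (EX ~req)): greatest fixpoint, start Z0 = {s0, s1, s2}, keep only states in Sat with some successor in Z. Already a fixed point.
Sat(EG (ack -> (EX ~req))) = {s0, s1, s2}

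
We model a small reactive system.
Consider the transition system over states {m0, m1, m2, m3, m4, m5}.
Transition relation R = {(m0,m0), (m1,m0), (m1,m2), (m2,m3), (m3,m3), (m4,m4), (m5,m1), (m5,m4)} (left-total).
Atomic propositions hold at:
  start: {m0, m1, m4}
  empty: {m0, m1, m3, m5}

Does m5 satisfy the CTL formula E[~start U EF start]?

Yes

Sat(~start) = {m2, m3, m5}
EF start: least fixpoint, start Z0 = {m0, m1, m4}, add states with some successor in Z. Z1 = {m0, m1, m4, m5}; fixed.
Sat(EF start) = {m0, m1, m4, m5}
E[~start U EF start]: least fixpoint, start Z0 = Sat(EF start) = {m0, m1, m4, m5}, add states in Sat(~start) with some successor in Z. Already a fixed point.
Sat(E[~start U EF start]) = {m0, m1, m4, m5}
m5 ∈ Sat(E[~start U EF start]) = {m0, m1, m4, m5}, so the formula holds at m5.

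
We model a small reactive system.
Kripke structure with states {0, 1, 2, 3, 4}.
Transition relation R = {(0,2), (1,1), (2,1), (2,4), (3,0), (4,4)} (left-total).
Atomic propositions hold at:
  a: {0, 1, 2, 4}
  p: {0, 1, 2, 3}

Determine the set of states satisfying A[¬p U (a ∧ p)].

{0, 1, 2}

Sat(¬p) = {4}
Sat(a ∧ p) = {0, 1, 2}
A[¬p U (a ∧ p)]: least fixpoint, start Z0 = Sat((a ∧ p)) = {0, 1, 2}, add states in Sat(¬p) with every successor in Z. Already a fixed point.
Sat(A[¬p U (a ∧ p)]) = {0, 1, 2}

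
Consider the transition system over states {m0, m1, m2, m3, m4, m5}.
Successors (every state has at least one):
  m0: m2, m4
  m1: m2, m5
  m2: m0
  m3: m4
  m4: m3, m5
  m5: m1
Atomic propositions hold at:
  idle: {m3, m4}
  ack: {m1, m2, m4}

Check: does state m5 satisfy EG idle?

No

EG idle: greatest fixpoint, start Z0 = {m3, m4}, keep only states in Sat with some successor in Z. Already a fixed point.
Sat(EG idle) = {m3, m4}
m5 ∉ Sat(EG idle) = {m3, m4}, so the formula does not hold at m5.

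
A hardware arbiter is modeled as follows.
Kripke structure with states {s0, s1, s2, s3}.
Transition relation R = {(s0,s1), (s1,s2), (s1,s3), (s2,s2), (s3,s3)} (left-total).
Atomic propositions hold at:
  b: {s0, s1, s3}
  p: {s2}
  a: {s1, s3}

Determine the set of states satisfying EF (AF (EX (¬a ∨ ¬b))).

{s0, s1, s2}

Sat(¬a) = {s0, s2}
Sat(¬b) = {s2}
Sat(¬a ∨ ¬b) = {s0, s2}
Sat(EX (¬a ∨ ¬b)) = {s : some successor in {s0, s2}} = {s1, s2}
AF (EX (¬a ∨ ¬b)): least fixpoint, start Z0 = {s1, s2}, add states with every successor in Z. Z1 = {s0, s1, s2}; fixed.
Sat(AF (EX (¬a ∨ ¬b))) = {s0, s1, s2}
EF (AF (EX (¬a ∨ ¬b))): least fixpoint, start Z0 = {s0, s1, s2}, add states with some successor in Z. Already a fixed point.
Sat(EF (AF (EX (¬a ∨ ¬b)))) = {s0, s1, s2}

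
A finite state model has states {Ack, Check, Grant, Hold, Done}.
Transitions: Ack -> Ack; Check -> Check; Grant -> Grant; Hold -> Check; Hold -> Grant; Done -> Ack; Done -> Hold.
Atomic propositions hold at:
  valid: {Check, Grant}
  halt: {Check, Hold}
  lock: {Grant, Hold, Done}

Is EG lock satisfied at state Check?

No

EG lock: greatest fixpoint, start Z0 = {Grant, Hold, Done}, keep only states in Sat with some successor in Z. Already a fixed point.
Sat(EG lock) = {Grant, Hold, Done}
Check ∉ Sat(EG lock) = {Grant, Hold, Done}, so the formula does not hold at Check.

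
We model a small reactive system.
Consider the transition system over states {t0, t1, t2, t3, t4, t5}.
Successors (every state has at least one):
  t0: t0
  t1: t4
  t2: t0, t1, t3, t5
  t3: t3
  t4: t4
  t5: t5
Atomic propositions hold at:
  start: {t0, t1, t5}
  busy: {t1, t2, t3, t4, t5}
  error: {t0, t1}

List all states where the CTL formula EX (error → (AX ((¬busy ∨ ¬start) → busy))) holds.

{t1, t2, t3, t4, t5}

Sat(¬busy) = {t0}
Sat(¬start) = {t2, t3, t4}
Sat(¬busy ∨ ¬start) = {t0, t2, t3, t4}
Sat((¬busy ∨ ¬start) → busy) = {t1, t2, t3, t4, t5}
Sat(AX ((¬busy ∨ ¬start) → busy)) = {s : every successor in {t1, t2, t3, t4, t5}} = {t1, t3, t4, t5}
Sat(error → (AX ((¬busy ∨ ¬start) → busy))) = {t1, t2, t3, t4, t5}
Sat(EX (error → (AX ((¬busy ∨ ¬start) → busy)))) = {s : some successor in {t1, t2, t3, t4, t5}} = {t1, t2, t3, t4, t5}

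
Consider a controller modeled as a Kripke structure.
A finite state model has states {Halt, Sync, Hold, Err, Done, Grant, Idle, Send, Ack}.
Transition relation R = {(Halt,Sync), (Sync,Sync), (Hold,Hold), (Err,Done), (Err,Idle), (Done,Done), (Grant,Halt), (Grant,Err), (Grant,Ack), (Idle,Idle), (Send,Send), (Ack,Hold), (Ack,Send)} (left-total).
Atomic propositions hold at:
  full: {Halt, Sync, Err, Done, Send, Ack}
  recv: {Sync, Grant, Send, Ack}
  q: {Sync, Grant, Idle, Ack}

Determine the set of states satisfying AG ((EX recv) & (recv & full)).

{Sync, Send}

Sat(EX recv) = {s : some successor in {Sync, Grant, Send, Ack}} = {Halt, Sync, Grant, Send, Ack}
Sat(recv & full) = {Sync, Send, Ack}
Sat((EX recv) & (recv & full)) = {Sync, Send, Ack}
AG ((EX recv) & (recv & full)): greatest fixpoint, start Z0 = {Sync, Send, Ack}, keep only states in Sat with every successor in Z. Z1 = {Sync, Send}; fixed.
Sat(AG ((EX recv) & (recv & full))) = {Sync, Send}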